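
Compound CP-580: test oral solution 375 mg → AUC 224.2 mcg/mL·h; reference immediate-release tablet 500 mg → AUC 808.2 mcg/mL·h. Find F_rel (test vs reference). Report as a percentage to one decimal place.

F_rel = (AUC_test/D_test) / (AUC_ref/D_ref)
      = (224.2/375) / (808.2/500)
      = 0.597867 / 1.6164 = 0.3699 = 36.99%

F_rel = 37.0%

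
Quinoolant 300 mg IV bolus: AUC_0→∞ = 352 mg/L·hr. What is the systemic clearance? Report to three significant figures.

CL = Dose_iv / AUC_0→∞
   = 300 / 352 = 0.852273 L/hr

CL = 0.852 L/hr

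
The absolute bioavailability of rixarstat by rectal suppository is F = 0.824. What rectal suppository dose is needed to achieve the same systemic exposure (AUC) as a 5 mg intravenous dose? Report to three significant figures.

D_rectal = 6.07 mg

For equal systemic exposure: F × D_ev = D_iv
D_ev = D_iv / F = 5 / 0.824 = 6.06796 mg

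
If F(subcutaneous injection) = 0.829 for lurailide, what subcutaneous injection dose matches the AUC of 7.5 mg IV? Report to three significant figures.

For equal systemic exposure: F × D_ev = D_iv
D_ev = D_iv / F = 7.5 / 0.829 = 9.04704 mg

D_subcutaneous = 9.05 mg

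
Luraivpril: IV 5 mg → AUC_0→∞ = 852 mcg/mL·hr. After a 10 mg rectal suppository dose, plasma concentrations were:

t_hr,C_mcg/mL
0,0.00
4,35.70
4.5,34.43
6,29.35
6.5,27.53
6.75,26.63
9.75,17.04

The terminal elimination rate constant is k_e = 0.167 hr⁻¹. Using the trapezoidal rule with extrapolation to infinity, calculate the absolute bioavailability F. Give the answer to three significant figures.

Trapezoidal AUC_0→9.75 (rectal suppository):
  [0→4]: (0.00+35.70)/2 × 4 = 71.4
  [4→4.5]: (35.70+34.43)/2 × 0.5 = 17.5325
  [4.5→6]: (34.43+29.35)/2 × 1.5 = 47.835
  [6→6.5]: (29.35+27.53)/2 × 0.5 = 14.22
  [6.5→6.75]: (27.53+26.63)/2 × 0.25 = 6.77
  [6.75→9.75]: (26.63+17.04)/2 × 3 = 65.505
  Sum = 223.2625 mcg/mL·hr
Tail: C_last/k_e = 17.04/0.167 = 102.036
AUC_0→∞ (rectal suppository) = 223.2625 + 102.036 = 325.2985 mcg/mL·hr
F = (AUC_ev/D_ev)/(AUC_iv/D_iv) = (325.2985/10)/(852/5) = 32.52985/170.4 = 0.1909

F = 0.191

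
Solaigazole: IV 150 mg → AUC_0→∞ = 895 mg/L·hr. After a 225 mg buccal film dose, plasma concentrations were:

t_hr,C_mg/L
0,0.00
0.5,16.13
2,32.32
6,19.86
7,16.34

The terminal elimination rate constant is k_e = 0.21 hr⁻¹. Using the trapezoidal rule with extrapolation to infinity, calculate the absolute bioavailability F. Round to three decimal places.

F = 0.179

Trapezoidal AUC_0→7 (buccal film):
  [0→0.5]: (0.00+16.13)/2 × 0.5 = 4.0325
  [0.5→2]: (16.13+32.32)/2 × 1.5 = 36.3375
  [2→6]: (32.32+19.86)/2 × 4 = 104.36
  [6→7]: (19.86+16.34)/2 × 1 = 18.1
  Sum = 162.83 mg/L·hr
Tail: C_last/k_e = 16.34/0.21 = 77.810
AUC_0→∞ (buccal film) = 162.83 + 77.810 = 240.64 mg/L·hr
F = (AUC_ev/D_ev)/(AUC_iv/D_iv) = (240.64/225)/(895/150) = 1.06951/5.96667 = 0.1792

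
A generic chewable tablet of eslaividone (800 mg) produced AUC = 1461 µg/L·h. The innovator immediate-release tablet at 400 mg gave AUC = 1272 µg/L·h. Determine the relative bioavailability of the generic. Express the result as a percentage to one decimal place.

F_rel = (AUC_test/D_test) / (AUC_ref/D_ref)
      = (1461/800) / (1272/400)
      = 1.82625 / 3.18 = 0.5743 = 57.43%

F_rel = 57.4%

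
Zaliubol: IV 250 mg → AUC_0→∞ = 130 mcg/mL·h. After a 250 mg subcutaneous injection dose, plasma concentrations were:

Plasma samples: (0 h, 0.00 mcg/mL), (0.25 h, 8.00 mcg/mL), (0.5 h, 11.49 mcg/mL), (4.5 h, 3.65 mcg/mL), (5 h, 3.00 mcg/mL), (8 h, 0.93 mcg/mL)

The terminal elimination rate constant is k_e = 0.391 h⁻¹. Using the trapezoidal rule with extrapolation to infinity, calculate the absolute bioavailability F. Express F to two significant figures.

Trapezoidal AUC_0→8 (subcutaneous injection):
  [0→0.25]: (0.00+8.00)/2 × 0.25 = 1.0
  [0.25→0.5]: (8.00+11.49)/2 × 0.25 = 2.43625
  [0.5→4.5]: (11.49+3.65)/2 × 4 = 30.28
  [4.5→5]: (3.65+3.00)/2 × 0.5 = 1.6625
  [5→8]: (3.00+0.93)/2 × 3 = 5.895
  Sum = 41.27375 mcg/mL·h
Tail: C_last/k_e = 0.93/0.391 = 2.379
AUC_0→∞ (subcutaneous injection) = 41.27375 + 2.379 = 43.65275 mcg/mL·h
F = (AUC_ev/D_ev)/(AUC_iv/D_iv) = (43.65275/250)/(130/250) = 0.174611/0.52 = 0.3358

F = 0.34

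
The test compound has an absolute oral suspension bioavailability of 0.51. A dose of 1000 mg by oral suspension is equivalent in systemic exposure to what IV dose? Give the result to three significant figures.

Systemic exposure from an extravascular dose = F × D_ev, so the equivalent IV dose is F × D_ev.
D_iv = F × D_ev = 0.51 × 1000 = 510 mg

D_iv = 510 mg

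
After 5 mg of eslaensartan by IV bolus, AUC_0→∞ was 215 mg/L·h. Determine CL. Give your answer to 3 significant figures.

CL = 0.0233 L/h

CL = Dose_iv / AUC_0→∞
   = 5 / 215 = 0.0232558 L/h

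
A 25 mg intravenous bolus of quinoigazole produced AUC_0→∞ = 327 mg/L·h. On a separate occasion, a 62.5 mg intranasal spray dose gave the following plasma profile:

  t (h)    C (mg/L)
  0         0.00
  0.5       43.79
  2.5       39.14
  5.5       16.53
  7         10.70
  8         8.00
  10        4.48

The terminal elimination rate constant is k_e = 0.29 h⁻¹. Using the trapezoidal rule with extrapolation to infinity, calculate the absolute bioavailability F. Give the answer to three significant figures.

F = 0.288

Trapezoidal AUC_0→10 (intranasal spray):
  [0→0.5]: (0.00+43.79)/2 × 0.5 = 10.9475
  [0.5→2.5]: (43.79+39.14)/2 × 2 = 82.93
  [2.5→5.5]: (39.14+16.53)/2 × 3 = 83.505
  [5.5→7]: (16.53+10.70)/2 × 1.5 = 20.4225
  [7→8]: (10.70+8.00)/2 × 1 = 9.35
  [8→10]: (8.00+4.48)/2 × 2 = 12.48
  Sum = 219.635 mg/L·h
Tail: C_last/k_e = 4.48/0.29 = 15.448
AUC_0→∞ (intranasal spray) = 219.635 + 15.448 = 235.083 mg/L·h
F = (AUC_ev/D_ev)/(AUC_iv/D_iv) = (235.083/62.5)/(327/25) = 3.761328/13.08 = 0.2876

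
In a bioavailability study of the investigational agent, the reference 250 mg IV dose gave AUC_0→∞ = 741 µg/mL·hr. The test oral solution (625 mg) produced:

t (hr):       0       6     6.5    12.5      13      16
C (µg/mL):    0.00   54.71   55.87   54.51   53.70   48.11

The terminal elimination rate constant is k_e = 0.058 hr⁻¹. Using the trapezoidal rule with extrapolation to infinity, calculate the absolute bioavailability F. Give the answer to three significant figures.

F = 0.827

Trapezoidal AUC_0→16 (oral solution):
  [0→6]: (0.00+54.71)/2 × 6 = 164.13
  [6→6.5]: (54.71+55.87)/2 × 0.5 = 27.645
  [6.5→12.5]: (55.87+54.51)/2 × 6 = 331.14
  [12.5→13]: (54.51+53.70)/2 × 0.5 = 27.0525
  [13→16]: (53.70+48.11)/2 × 3 = 152.715
  Sum = 702.6825 µg/mL·hr
Tail: C_last/k_e = 48.11/0.058 = 829.483
AUC_0→∞ (oral solution) = 702.6825 + 829.483 = 1532.1655 µg/mL·hr
F = (AUC_ev/D_ev)/(AUC_iv/D_iv) = (1532.1655/625)/(741/250) = 2.4514648/2.964 = 0.8271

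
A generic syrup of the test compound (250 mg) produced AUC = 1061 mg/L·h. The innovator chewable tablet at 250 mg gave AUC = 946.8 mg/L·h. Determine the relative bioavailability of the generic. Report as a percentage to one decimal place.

F_rel = (AUC_test/D_test) / (AUC_ref/D_ref)
      = (1061/250) / (946.8/250)
      = 4.244 / 3.7872 = 1.1206 = 112.06%

F_rel = 112.1%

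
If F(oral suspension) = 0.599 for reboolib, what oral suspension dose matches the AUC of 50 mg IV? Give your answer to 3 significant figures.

For equal systemic exposure: F × D_ev = D_iv
D_ev = D_iv / F = 50 / 0.599 = 83.4725 mg

D_oral = 83.5 mg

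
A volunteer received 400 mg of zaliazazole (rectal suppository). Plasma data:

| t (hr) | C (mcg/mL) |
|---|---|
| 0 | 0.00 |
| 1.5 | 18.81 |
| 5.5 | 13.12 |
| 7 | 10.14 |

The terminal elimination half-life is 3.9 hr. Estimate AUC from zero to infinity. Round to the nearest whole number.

Trapezoidal AUC_0→7:
  [0→1.5]: (0.00+18.81)/2 × 1.5 = 14.1075
  [1.5→5.5]: (18.81+13.12)/2 × 4 = 63.86
  [5.5→7]: (13.12+10.14)/2 × 1.5 = 17.445
  Sum = 95.4125 mcg/mL·hr
k_e = ln2 / t½ = 0.693147 / 3.9 = 0.1777 hr^-1
Extrapolated tail: C_last / k_e = 10.14 / 0.1777 = 57.062
AUC_0→∞ = 95.4125 + 57.062 = 152.4745 mcg/mL·hr

AUC = 152 mcg/mL·hr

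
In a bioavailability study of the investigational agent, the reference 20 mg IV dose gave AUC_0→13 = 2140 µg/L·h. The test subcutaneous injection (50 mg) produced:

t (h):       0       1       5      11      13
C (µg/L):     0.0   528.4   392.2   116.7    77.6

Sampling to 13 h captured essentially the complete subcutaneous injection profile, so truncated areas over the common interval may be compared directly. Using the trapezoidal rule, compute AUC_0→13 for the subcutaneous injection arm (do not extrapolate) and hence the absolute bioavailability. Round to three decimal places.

Trapezoidal AUC_0→13 (subcutaneous injection):
  [0→1]: (0.0+528.4)/2 × 1 = 264.2
  [1→5]: (528.4+392.2)/2 × 4 = 1841.2
  [5→11]: (392.2+116.7)/2 × 6 = 1526.7
  [11→13]: (116.7+77.6)/2 × 2 = 194.3
  Sum = 3826.4 µg/L·h
F = (AUC_ev/D_ev)/(AUC_iv/D_iv) = (3826.4/50)/(2140/20) = 76.528/107 = 0.7152

F = 0.715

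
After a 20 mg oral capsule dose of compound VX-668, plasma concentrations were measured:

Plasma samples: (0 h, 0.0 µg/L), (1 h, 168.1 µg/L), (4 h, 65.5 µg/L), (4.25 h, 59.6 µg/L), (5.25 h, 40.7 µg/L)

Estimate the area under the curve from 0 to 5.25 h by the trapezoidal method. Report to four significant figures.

Trapezoidal AUC_0→5.25:
  [0→1]: (0.0+168.1)/2 × 1 = 84.05
  [1→4]: (168.1+65.5)/2 × 3 = 350.4
  [4→4.25]: (65.5+59.6)/2 × 0.25 = 15.6375
  [4.25→5.25]: (59.6+40.7)/2 × 1 = 50.15
  Sum = 500.2375 µg/L·h

AUC = 500.2 µg/L·h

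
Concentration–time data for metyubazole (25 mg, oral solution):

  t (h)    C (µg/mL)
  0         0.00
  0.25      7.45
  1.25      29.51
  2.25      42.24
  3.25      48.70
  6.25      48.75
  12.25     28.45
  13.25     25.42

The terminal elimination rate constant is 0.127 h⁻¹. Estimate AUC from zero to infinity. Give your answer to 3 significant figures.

Trapezoidal AUC_0→13.25:
  [0→0.25]: (0.00+7.45)/2 × 0.25 = 0.93125
  [0.25→1.25]: (7.45+29.51)/2 × 1 = 18.48
  [1.25→2.25]: (29.51+42.24)/2 × 1 = 35.875
  [2.25→3.25]: (42.24+48.70)/2 × 1 = 45.47
  [3.25→6.25]: (48.70+48.75)/2 × 3 = 146.175
  [6.25→12.25]: (48.75+28.45)/2 × 6 = 231.6
  [12.25→13.25]: (28.45+25.42)/2 × 1 = 26.935
  Sum = 505.46625 µg/mL·h
Extrapolated tail: C_last / k_e = 25.42 / 0.127 = 200.157
AUC_0→∞ = 505.46625 + 200.157 = 705.62325 µg/mL·h

AUC = 706 µg/mL·h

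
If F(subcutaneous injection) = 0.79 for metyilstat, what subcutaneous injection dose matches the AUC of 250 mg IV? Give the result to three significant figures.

D_subcutaneous = 316 mg

For equal systemic exposure: F × D_ev = D_iv
D_ev = D_iv / F = 250 / 0.79 = 316.456 mg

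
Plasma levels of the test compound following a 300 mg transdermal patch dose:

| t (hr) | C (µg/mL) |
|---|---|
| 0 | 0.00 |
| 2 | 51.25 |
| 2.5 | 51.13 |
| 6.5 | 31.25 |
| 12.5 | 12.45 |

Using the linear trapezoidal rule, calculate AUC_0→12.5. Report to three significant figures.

Trapezoidal AUC_0→12.5:
  [0→2]: (0.00+51.25)/2 × 2 = 51.25
  [2→2.5]: (51.25+51.13)/2 × 0.5 = 25.595
  [2.5→6.5]: (51.13+31.25)/2 × 4 = 164.76
  [6.5→12.5]: (31.25+12.45)/2 × 6 = 131.1
  Sum = 372.705 µg/mL·hr

AUC = 373 µg/mL·hr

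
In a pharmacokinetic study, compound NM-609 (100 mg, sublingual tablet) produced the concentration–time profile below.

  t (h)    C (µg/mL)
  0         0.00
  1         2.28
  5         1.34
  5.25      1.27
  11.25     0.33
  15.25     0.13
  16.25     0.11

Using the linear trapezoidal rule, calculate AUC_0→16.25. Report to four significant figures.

Trapezoidal AUC_0→16.25:
  [0→1]: (0.00+2.28)/2 × 1 = 1.14
  [1→5]: (2.28+1.34)/2 × 4 = 7.24
  [5→5.25]: (1.34+1.27)/2 × 0.25 = 0.32625
  [5.25→11.25]: (1.27+0.33)/2 × 6 = 4.8
  [11.25→15.25]: (0.33+0.13)/2 × 4 = 0.92
  [15.25→16.25]: (0.13+0.11)/2 × 1 = 0.12
  Sum = 14.54625 µg/mL·h

AUC = 14.55 µg/mL·h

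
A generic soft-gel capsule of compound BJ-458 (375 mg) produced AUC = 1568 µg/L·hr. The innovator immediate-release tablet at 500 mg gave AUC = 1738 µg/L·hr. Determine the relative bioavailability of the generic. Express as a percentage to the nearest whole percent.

F_rel = (AUC_test/D_test) / (AUC_ref/D_ref)
      = (1568/375) / (1738/500)
      = 4.18133 / 3.476 = 1.2029 = 120.29%

F_rel = 120%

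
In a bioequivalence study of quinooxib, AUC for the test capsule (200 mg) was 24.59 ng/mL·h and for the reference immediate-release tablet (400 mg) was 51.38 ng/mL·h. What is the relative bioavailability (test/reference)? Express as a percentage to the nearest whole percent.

F_rel = (AUC_test/D_test) / (AUC_ref/D_ref)
      = (24.59/200) / (51.38/400)
      = 0.12295 / 0.12845 = 0.9572 = 95.72%

F_rel = 96%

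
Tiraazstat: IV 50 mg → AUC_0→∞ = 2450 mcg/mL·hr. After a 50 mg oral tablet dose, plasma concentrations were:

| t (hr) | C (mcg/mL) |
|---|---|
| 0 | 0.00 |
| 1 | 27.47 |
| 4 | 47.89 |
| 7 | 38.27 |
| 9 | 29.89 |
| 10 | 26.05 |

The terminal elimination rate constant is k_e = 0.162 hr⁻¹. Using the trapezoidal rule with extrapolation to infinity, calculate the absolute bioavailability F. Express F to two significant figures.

F = 0.21

Trapezoidal AUC_0→10 (oral tablet):
  [0→1]: (0.00+27.47)/2 × 1 = 13.735
  [1→4]: (27.47+47.89)/2 × 3 = 113.04
  [4→7]: (47.89+38.27)/2 × 3 = 129.24
  [7→9]: (38.27+29.89)/2 × 2 = 68.16
  [9→10]: (29.89+26.05)/2 × 1 = 27.97
  Sum = 352.145 mcg/mL·hr
Tail: C_last/k_e = 26.05/0.162 = 160.802
AUC_0→∞ (oral tablet) = 352.145 + 160.802 = 512.947 mcg/mL·hr
F = (AUC_ev/D_ev)/(AUC_iv/D_iv) = (512.947/50)/(2450/50) = 10.25894/49 = 0.2094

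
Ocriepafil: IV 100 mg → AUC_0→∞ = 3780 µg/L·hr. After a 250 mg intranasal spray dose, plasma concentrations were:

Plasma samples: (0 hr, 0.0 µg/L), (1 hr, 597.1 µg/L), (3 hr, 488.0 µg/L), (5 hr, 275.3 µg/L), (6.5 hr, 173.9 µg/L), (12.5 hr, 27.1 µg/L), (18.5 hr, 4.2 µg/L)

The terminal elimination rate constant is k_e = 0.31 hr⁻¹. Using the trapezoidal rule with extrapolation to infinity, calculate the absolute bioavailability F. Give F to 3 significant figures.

Trapezoidal AUC_0→18.5 (intranasal spray):
  [0→1]: (0.0+597.1)/2 × 1 = 298.55
  [1→3]: (597.1+488.0)/2 × 2 = 1085.1
  [3→5]: (488.0+275.3)/2 × 2 = 763.3
  [5→6.5]: (275.3+173.9)/2 × 1.5 = 336.9
  [6.5→12.5]: (173.9+27.1)/2 × 6 = 603.0
  [12.5→18.5]: (27.1+4.2)/2 × 6 = 93.9
  Sum = 3180.75 µg/L·hr
Tail: C_last/k_e = 4.2/0.31 = 13.548
AUC_0→∞ (intranasal spray) = 3180.75 + 13.548 = 3194.298 µg/L·hr
F = (AUC_ev/D_ev)/(AUC_iv/D_iv) = (3194.298/250)/(3780/100) = 12.777192/37.8 = 0.3380

F = 0.338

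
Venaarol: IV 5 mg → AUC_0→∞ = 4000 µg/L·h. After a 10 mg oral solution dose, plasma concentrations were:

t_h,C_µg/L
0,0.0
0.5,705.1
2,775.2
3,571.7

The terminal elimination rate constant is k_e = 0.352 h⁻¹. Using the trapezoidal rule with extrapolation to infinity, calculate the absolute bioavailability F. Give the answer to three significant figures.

Trapezoidal AUC_0→3 (oral solution):
  [0→0.5]: (0.0+705.1)/2 × 0.5 = 176.275
  [0.5→2]: (705.1+775.2)/2 × 1.5 = 1110.225
  [2→3]: (775.2+571.7)/2 × 1 = 673.45
  Sum = 1959.95 µg/L·h
Tail: C_last/k_e = 571.7/0.352 = 1624.148
AUC_0→∞ (oral solution) = 1959.95 + 1624.148 = 3584.098 µg/L·h
F = (AUC_ev/D_ev)/(AUC_iv/D_iv) = (3584.098/10)/(4000/5) = 358.4098/800 = 0.4480

F = 0.448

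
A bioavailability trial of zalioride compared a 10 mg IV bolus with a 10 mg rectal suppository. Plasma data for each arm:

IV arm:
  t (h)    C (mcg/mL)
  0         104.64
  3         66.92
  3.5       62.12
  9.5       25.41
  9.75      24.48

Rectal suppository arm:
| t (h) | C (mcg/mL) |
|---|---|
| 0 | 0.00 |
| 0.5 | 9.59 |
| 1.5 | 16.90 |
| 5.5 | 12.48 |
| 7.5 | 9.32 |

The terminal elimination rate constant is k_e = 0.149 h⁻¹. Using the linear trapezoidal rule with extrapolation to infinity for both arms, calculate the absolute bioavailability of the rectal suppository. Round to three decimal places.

F = 0.220

Trapezoidal AUC_0→9.75 (IV):
  [0→3]: (104.64+66.92)/2 × 3 = 257.34
  [3→3.5]: (66.92+62.12)/2 × 0.5 = 32.26
  [3.5→9.5]: (62.12+25.41)/2 × 6 = 262.59
  [9.5→9.75]: (25.41+24.48)/2 × 0.25 = 6.23625
  Sum = 558.42625 mcg/mL·h
IV tail: 24.48/0.149 = 164.295; AUC_iv,0→∞ = 558.42625 + 164.295 = 722.72125 mcg/mL·h
Trapezoidal AUC_0→7.5 (rectal suppository):
  [0→0.5]: (0.00+9.59)/2 × 0.5 = 2.3975
  [0.5→1.5]: (9.59+16.90)/2 × 1 = 13.245
  [1.5→5.5]: (16.90+12.48)/2 × 4 = 58.76
  [5.5→7.5]: (12.48+9.32)/2 × 2 = 21.8
  Sum = 96.2025 mcg/mL·h
rectal suppository tail: 9.32/0.149 = 62.550; AUC_ev,0→∞ = 96.2025 + 62.550 = 158.7525 mcg/mL·h
F = (AUC_ev/D_ev)/(AUC_iv/D_iv) = (158.7525/10)/(722.72125/10) = 15.87525/72.272125 = 0.2197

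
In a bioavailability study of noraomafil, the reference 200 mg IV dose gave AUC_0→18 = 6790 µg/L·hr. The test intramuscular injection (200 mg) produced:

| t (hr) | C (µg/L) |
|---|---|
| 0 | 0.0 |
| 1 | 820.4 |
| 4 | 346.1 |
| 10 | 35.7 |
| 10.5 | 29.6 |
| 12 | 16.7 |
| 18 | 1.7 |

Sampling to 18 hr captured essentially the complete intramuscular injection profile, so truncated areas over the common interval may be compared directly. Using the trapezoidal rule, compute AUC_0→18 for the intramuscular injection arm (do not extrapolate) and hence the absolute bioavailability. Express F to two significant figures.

Trapezoidal AUC_0→18 (intramuscular injection):
  [0→1]: (0.0+820.4)/2 × 1 = 410.2
  [1→4]: (820.4+346.1)/2 × 3 = 1749.75
  [4→10]: (346.1+35.7)/2 × 6 = 1145.4
  [10→10.5]: (35.7+29.6)/2 × 0.5 = 16.325
  [10.5→12]: (29.6+16.7)/2 × 1.5 = 34.725
  [12→18]: (16.7+1.7)/2 × 6 = 55.2
  Sum = 3411.6 µg/L·hr
F = (AUC_ev/D_ev)/(AUC_iv/D_iv) = (3411.6/200)/(6790/200) = 17.058/33.95 = 0.5024

F = 0.50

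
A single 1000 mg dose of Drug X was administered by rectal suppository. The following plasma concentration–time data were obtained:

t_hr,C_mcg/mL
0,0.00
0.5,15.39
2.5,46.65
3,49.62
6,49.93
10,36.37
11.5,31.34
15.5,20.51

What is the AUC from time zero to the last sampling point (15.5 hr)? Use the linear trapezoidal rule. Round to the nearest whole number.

AUC = 566 mcg/mL·hr

Trapezoidal AUC_0→15.5:
  [0→0.5]: (0.00+15.39)/2 × 0.5 = 3.8475
  [0.5→2.5]: (15.39+46.65)/2 × 2 = 62.04
  [2.5→3]: (46.65+49.62)/2 × 0.5 = 24.0675
  [3→6]: (49.62+49.93)/2 × 3 = 149.325
  [6→10]: (49.93+36.37)/2 × 4 = 172.6
  [10→11.5]: (36.37+31.34)/2 × 1.5 = 50.7825
  [11.5→15.5]: (31.34+20.51)/2 × 4 = 103.7
  Sum = 566.3625 mcg/mL·hr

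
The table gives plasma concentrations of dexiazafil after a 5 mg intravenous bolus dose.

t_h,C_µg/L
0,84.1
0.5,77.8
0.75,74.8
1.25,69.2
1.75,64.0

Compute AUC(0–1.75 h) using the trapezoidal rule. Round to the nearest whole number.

Trapezoidal AUC_0→1.75:
  [0→0.5]: (84.1+77.8)/2 × 0.5 = 40.475
  [0.5→0.75]: (77.8+74.8)/2 × 0.25 = 19.075
  [0.75→1.25]: (74.8+69.2)/2 × 0.5 = 36.0
  [1.25→1.75]: (69.2+64.0)/2 × 0.5 = 33.3
  Sum = 128.85 µg/L·h

AUC = 129 µg/L·h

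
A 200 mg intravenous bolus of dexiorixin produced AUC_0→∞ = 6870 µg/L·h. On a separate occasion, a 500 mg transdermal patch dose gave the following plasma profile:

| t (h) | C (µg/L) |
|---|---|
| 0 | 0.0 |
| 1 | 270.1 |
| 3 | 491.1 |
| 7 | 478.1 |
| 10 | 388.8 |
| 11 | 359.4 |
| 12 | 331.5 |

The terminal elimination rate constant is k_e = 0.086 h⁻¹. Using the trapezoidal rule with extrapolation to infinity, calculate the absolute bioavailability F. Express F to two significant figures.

F = 0.51

Trapezoidal AUC_0→12 (transdermal patch):
  [0→1]: (0.0+270.1)/2 × 1 = 135.05
  [1→3]: (270.1+491.1)/2 × 2 = 761.2
  [3→7]: (491.1+478.1)/2 × 4 = 1938.4
  [7→10]: (478.1+388.8)/2 × 3 = 1300.35
  [10→11]: (388.8+359.4)/2 × 1 = 374.1
  [11→12]: (359.4+331.5)/2 × 1 = 345.45
  Sum = 4854.55 µg/L·h
Tail: C_last/k_e = 331.5/0.086 = 3854.651
AUC_0→∞ (transdermal patch) = 4854.55 + 3854.651 = 8709.201 µg/L·h
F = (AUC_ev/D_ev)/(AUC_iv/D_iv) = (8709.201/500)/(6870/200) = 17.418402/34.35 = 0.5071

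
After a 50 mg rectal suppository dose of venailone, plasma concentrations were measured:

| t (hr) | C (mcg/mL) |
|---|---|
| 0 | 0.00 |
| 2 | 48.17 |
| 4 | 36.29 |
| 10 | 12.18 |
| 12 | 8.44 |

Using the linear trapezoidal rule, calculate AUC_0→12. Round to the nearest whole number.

AUC = 299 mcg/mL·hr

Trapezoidal AUC_0→12:
  [0→2]: (0.00+48.17)/2 × 2 = 48.17
  [2→4]: (48.17+36.29)/2 × 2 = 84.46
  [4→10]: (36.29+12.18)/2 × 6 = 145.41
  [10→12]: (12.18+8.44)/2 × 2 = 20.62
  Sum = 298.66 mcg/mL·hr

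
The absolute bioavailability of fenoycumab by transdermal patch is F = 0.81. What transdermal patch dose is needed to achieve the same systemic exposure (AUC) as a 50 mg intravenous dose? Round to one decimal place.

D_transdermal = 61.7 mg

For equal systemic exposure: F × D_ev = D_iv
D_ev = D_iv / F = 50 / 0.81 = 61.7284 mg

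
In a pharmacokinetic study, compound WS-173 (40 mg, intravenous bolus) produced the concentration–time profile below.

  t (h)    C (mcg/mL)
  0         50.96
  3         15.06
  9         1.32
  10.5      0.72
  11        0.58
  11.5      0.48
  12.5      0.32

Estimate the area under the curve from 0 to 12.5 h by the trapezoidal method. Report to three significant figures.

Trapezoidal AUC_0→12.5:
  [0→3]: (50.96+15.06)/2 × 3 = 99.03
  [3→9]: (15.06+1.32)/2 × 6 = 49.14
  [9→10.5]: (1.32+0.72)/2 × 1.5 = 1.53
  [10.5→11]: (0.72+0.58)/2 × 0.5 = 0.325
  [11→11.5]: (0.58+0.48)/2 × 0.5 = 0.265
  [11.5→12.5]: (0.48+0.32)/2 × 1 = 0.4
  Sum = 150.69 mcg/mL·h

AUC = 151 mcg/mL·h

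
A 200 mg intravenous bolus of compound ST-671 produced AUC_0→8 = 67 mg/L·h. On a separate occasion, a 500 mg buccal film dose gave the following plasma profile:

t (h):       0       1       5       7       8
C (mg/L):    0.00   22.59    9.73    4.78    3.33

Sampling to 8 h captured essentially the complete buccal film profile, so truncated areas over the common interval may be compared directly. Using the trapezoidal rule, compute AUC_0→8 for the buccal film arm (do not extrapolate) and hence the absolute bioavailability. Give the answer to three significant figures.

F = 0.564

Trapezoidal AUC_0→8 (buccal film):
  [0→1]: (0.00+22.59)/2 × 1 = 11.295
  [1→5]: (22.59+9.73)/2 × 4 = 64.64
  [5→7]: (9.73+4.78)/2 × 2 = 14.51
  [7→8]: (4.78+3.33)/2 × 1 = 4.055
  Sum = 94.5 mg/L·h
F = (AUC_ev/D_ev)/(AUC_iv/D_iv) = (94.5/500)/(67/200) = 0.189/0.335 = 0.5642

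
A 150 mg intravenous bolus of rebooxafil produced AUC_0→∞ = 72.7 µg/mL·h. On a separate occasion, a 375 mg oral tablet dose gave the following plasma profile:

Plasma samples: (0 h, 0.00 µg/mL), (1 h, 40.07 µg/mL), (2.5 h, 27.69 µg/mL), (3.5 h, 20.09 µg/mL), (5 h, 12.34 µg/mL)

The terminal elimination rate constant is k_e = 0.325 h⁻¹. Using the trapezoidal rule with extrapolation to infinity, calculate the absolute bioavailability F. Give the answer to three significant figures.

Trapezoidal AUC_0→5 (oral tablet):
  [0→1]: (0.00+40.07)/2 × 1 = 20.035
  [1→2.5]: (40.07+27.69)/2 × 1.5 = 50.82
  [2.5→3.5]: (27.69+20.09)/2 × 1 = 23.89
  [3.5→5]: (20.09+12.34)/2 × 1.5 = 24.3225
  Sum = 119.0675 µg/mL·h
Tail: C_last/k_e = 12.34/0.325 = 37.969
AUC_0→∞ (oral tablet) = 119.0675 + 37.969 = 157.0365 µg/mL·h
F = (AUC_ev/D_ev)/(AUC_iv/D_iv) = (157.0365/375)/(72.7/150) = 0.418764/0.484667 = 0.8640

F = 0.864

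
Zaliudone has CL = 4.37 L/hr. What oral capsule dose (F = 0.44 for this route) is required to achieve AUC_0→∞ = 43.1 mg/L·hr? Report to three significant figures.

Dose = 428 mg

Dose = CL × AUC_0→∞ / F
     = 4.37 × 43.1 / 0.44 = 428.061 mg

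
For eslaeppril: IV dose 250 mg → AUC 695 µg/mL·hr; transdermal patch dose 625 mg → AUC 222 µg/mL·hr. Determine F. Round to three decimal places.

F = (AUC_ev / D_ev) / (AUC_iv / D_iv)
  = (222/625) / (695/250)
  = 0.3552 / 2.78 = 0.1278

F = 0.128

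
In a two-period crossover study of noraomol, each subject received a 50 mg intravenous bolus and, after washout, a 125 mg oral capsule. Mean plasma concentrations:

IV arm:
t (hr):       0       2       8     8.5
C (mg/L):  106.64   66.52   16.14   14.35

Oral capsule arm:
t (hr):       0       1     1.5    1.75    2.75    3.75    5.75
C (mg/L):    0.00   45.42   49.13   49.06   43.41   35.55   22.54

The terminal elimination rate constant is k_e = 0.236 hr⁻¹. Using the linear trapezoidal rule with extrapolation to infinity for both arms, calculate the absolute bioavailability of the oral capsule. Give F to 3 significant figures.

F = 0.243

Trapezoidal AUC_0→8.5 (IV):
  [0→2]: (106.64+66.52)/2 × 2 = 173.16
  [2→8]: (66.52+16.14)/2 × 6 = 247.98
  [8→8.5]: (16.14+14.35)/2 × 0.5 = 7.6225
  Sum = 428.7625 mg/L·hr
IV tail: 14.35/0.236 = 60.805; AUC_iv,0→∞ = 428.7625 + 60.805 = 489.5675 mg/L·hr
Trapezoidal AUC_0→5.75 (oral capsule):
  [0→1]: (0.00+45.42)/2 × 1 = 22.71
  [1→1.5]: (45.42+49.13)/2 × 0.5 = 23.6375
  [1.5→1.75]: (49.13+49.06)/2 × 0.25 = 12.27375
  [1.75→2.75]: (49.06+43.41)/2 × 1 = 46.235
  [2.75→3.75]: (43.41+35.55)/2 × 1 = 39.48
  [3.75→5.75]: (35.55+22.54)/2 × 2 = 58.09
  Sum = 202.42625 mg/L·hr
oral capsule tail: 22.54/0.236 = 95.508; AUC_ev,0→∞ = 202.42625 + 95.508 = 297.93425 mg/L·hr
F = (AUC_ev/D_ev)/(AUC_iv/D_iv) = (297.93425/125)/(489.5675/50) = 2.383474/9.79135 = 0.2434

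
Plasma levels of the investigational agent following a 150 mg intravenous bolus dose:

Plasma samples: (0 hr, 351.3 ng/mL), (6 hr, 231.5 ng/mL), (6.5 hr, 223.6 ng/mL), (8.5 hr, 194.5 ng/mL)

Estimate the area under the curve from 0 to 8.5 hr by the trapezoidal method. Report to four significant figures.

AUC = 2280 ng/mL·hr

Trapezoidal AUC_0→8.5:
  [0→6]: (351.3+231.5)/2 × 6 = 1748.4
  [6→6.5]: (231.5+223.6)/2 × 0.5 = 113.775
  [6.5→8.5]: (223.6+194.5)/2 × 2 = 418.1
  Sum = 2280.275 ng/mL·hr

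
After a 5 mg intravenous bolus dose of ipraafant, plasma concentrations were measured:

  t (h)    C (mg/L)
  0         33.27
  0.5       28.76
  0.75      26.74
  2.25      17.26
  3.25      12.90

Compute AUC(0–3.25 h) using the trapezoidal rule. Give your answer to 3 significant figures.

Trapezoidal AUC_0→3.25:
  [0→0.5]: (33.27+28.76)/2 × 0.5 = 15.5075
  [0.5→0.75]: (28.76+26.74)/2 × 0.25 = 6.9375
  [0.75→2.25]: (26.74+17.26)/2 × 1.5 = 33.0
  [2.25→3.25]: (17.26+12.90)/2 × 1 = 15.08
  Sum = 70.525 mg/L·h

AUC = 70.5 mg/L·h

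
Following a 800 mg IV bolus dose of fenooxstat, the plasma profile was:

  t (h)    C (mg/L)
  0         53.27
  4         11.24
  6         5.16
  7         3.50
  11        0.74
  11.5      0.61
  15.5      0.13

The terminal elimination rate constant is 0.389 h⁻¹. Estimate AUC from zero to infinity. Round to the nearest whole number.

Trapezoidal AUC_0→15.5:
  [0→4]: (53.27+11.24)/2 × 4 = 129.02
  [4→6]: (11.24+5.16)/2 × 2 = 16.4
  [6→7]: (5.16+3.50)/2 × 1 = 4.33
  [7→11]: (3.50+0.74)/2 × 4 = 8.48
  [11→11.5]: (0.74+0.61)/2 × 0.5 = 0.3375
  [11.5→15.5]: (0.61+0.13)/2 × 4 = 1.48
  Sum = 160.0475 mg/L·h
Extrapolated tail: C_last / k_e = 0.13 / 0.389 = 0.334
AUC_0→∞ = 160.0475 + 0.334 = 160.3815 mg/L·h

AUC = 160 mg/L·h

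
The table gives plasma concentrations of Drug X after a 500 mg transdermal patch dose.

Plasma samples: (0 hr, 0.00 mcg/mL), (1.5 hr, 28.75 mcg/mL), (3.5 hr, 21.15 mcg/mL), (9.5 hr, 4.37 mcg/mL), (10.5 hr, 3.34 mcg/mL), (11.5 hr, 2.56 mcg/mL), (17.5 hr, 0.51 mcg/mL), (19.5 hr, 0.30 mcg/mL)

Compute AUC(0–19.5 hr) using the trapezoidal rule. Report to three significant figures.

Trapezoidal AUC_0→19.5:
  [0→1.5]: (0.00+28.75)/2 × 1.5 = 21.5625
  [1.5→3.5]: (28.75+21.15)/2 × 2 = 49.9
  [3.5→9.5]: (21.15+4.37)/2 × 6 = 76.56
  [9.5→10.5]: (4.37+3.34)/2 × 1 = 3.855
  [10.5→11.5]: (3.34+2.56)/2 × 1 = 2.95
  [11.5→17.5]: (2.56+0.51)/2 × 6 = 9.21
  [17.5→19.5]: (0.51+0.30)/2 × 2 = 0.81
  Sum = 164.8475 mcg/mL·hr

AUC = 165 mcg/mL·hr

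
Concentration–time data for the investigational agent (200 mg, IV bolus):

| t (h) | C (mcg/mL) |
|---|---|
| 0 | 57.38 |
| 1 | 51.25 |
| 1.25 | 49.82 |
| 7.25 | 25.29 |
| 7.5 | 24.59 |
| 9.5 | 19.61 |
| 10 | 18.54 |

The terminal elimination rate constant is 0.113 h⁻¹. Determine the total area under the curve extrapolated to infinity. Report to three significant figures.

Trapezoidal AUC_0→10:
  [0→1]: (57.38+51.25)/2 × 1 = 54.315
  [1→1.25]: (51.25+49.82)/2 × 0.25 = 12.63375
  [1.25→7.25]: (49.82+25.29)/2 × 6 = 225.33
  [7.25→7.5]: (25.29+24.59)/2 × 0.25 = 6.235
  [7.5→9.5]: (24.59+19.61)/2 × 2 = 44.2
  [9.5→10]: (19.61+18.54)/2 × 0.5 = 9.5375
  Sum = 352.25125 mcg/mL·h
Extrapolated tail: C_last / k_e = 18.54 / 0.113 = 164.071
AUC_0→∞ = 352.25125 + 164.071 = 516.32225 mcg/mL·h

AUC = 516 mcg/mL·h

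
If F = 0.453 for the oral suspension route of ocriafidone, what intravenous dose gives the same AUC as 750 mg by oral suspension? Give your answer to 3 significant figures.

D_iv = 340 mg

Systemic exposure from an extravascular dose = F × D_ev, so the equivalent IV dose is F × D_ev.
D_iv = F × D_ev = 0.453 × 750 = 339.75 mg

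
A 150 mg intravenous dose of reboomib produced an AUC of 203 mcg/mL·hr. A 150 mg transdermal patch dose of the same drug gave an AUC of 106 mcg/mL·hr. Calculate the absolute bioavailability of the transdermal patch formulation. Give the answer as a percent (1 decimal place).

F = 52.2%

F = (AUC_ev / D_ev) / (AUC_iv / D_iv)
  = (106/150) / (203/150)
  = 0.706667 / 1.35333 = 0.5222
  = 52.22%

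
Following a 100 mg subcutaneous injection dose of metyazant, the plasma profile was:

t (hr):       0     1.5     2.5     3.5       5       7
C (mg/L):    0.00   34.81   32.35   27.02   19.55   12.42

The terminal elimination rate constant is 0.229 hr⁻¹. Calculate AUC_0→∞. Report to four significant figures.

AUC = 210.5 mg/L·hr

Trapezoidal AUC_0→7:
  [0→1.5]: (0.00+34.81)/2 × 1.5 = 26.1075
  [1.5→2.5]: (34.81+32.35)/2 × 1 = 33.58
  [2.5→3.5]: (32.35+27.02)/2 × 1 = 29.685
  [3.5→5]: (27.02+19.55)/2 × 1.5 = 34.9275
  [5→7]: (19.55+12.42)/2 × 2 = 31.97
  Sum = 156.27 mg/L·hr
Extrapolated tail: C_last / k_e = 12.42 / 0.229 = 54.236
AUC_0→∞ = 156.27 + 54.236 = 210.506 mg/L·hr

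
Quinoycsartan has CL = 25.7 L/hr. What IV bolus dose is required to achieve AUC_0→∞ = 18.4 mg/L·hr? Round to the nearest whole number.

Dose = 473 mg

Dose_iv = CL × AUC_0→∞
     = 25.7 × 18.4 = 472.88 mg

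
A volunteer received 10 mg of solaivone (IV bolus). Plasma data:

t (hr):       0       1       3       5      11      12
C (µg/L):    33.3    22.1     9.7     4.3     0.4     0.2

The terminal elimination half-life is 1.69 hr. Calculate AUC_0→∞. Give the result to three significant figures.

Trapezoidal AUC_0→12:
  [0→1]: (33.3+22.1)/2 × 1 = 27.7
  [1→3]: (22.1+9.7)/2 × 2 = 31.8
  [3→5]: (9.7+4.3)/2 × 2 = 14.0
  [5→11]: (4.3+0.4)/2 × 6 = 14.1
  [11→12]: (0.4+0.2)/2 × 1 = 0.3
  Sum = 87.9 µg/L·hr
k_e = ln2 / t½ = 0.693147 / 1.69 = 0.4101 hr^-1
Extrapolated tail: C_last / k_e = 0.2 / 0.4101 = 0.488
AUC_0→∞ = 87.9 + 0.488 = 88.388 µg/L·hr

AUC = 88.4 µg/L·hr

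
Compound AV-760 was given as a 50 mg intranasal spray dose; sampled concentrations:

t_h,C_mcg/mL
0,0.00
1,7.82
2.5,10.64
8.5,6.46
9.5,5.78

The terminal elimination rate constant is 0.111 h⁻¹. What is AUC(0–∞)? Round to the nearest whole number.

Trapezoidal AUC_0→9.5:
  [0→1]: (0.00+7.82)/2 × 1 = 3.91
  [1→2.5]: (7.82+10.64)/2 × 1.5 = 13.845
  [2.5→8.5]: (10.64+6.46)/2 × 6 = 51.3
  [8.5→9.5]: (6.46+5.78)/2 × 1 = 6.12
  Sum = 75.175 mcg/mL·h
Extrapolated tail: C_last / k_e = 5.78 / 0.111 = 52.072
AUC_0→∞ = 75.175 + 52.072 = 127.247 mcg/mL·h

AUC = 127 mcg/mL·h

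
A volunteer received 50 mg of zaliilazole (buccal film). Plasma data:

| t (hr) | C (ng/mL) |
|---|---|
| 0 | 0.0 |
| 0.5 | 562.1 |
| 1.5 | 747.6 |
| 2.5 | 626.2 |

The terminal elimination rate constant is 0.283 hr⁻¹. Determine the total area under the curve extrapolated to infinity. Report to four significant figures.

AUC = 3695 ng/mL·hr

Trapezoidal AUC_0→2.5:
  [0→0.5]: (0.0+562.1)/2 × 0.5 = 140.525
  [0.5→1.5]: (562.1+747.6)/2 × 1 = 654.85
  [1.5→2.5]: (747.6+626.2)/2 × 1 = 686.9
  Sum = 1482.275 ng/mL·hr
Extrapolated tail: C_last / k_e = 626.2 / 0.283 = 2212.721
AUC_0→∞ = 1482.275 + 2212.721 = 3694.996 ng/mL·hr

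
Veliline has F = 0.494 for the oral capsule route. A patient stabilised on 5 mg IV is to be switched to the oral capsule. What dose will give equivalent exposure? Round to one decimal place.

For equal systemic exposure: F × D_ev = D_iv
D_ev = D_iv / F = 5 / 0.494 = 10.1215 mg

D_oral = 10.1 mg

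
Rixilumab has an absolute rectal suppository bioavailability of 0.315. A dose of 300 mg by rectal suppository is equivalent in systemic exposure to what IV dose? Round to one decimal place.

D_iv = 94.5 mg

Systemic exposure from an extravascular dose = F × D_ev, so the equivalent IV dose is F × D_ev.
D_iv = F × D_ev = 0.315 × 300 = 94.5 mg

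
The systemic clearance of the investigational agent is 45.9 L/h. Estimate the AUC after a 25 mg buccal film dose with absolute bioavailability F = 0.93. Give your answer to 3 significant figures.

AUC = 0.507 mg/L·h

AUC_0→∞ = F × Dose / CL
        = 0.93 × 25 / 45.9 = 0.506536 mg/L·h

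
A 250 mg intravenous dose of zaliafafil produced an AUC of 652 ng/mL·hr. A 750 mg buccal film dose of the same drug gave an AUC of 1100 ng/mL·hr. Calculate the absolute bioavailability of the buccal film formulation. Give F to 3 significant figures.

F = (AUC_ev / D_ev) / (AUC_iv / D_iv)
  = (1100/750) / (652/250)
  = 1.46667 / 2.608 = 0.5624

F = 0.562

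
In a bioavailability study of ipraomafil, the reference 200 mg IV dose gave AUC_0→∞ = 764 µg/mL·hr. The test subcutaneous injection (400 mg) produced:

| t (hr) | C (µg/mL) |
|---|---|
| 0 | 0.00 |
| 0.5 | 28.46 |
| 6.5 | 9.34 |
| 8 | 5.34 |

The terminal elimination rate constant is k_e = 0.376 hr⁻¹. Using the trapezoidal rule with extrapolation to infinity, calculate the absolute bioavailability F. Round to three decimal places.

Trapezoidal AUC_0→8 (subcutaneous injection):
  [0→0.5]: (0.00+28.46)/2 × 0.5 = 7.115
  [0.5→6.5]: (28.46+9.34)/2 × 6 = 113.4
  [6.5→8]: (9.34+5.34)/2 × 1.5 = 11.01
  Sum = 131.525 µg/mL·hr
Tail: C_last/k_e = 5.34/0.376 = 14.202
AUC_0→∞ (subcutaneous injection) = 131.525 + 14.202 = 145.727 µg/mL·hr
F = (AUC_ev/D_ev)/(AUC_iv/D_iv) = (145.727/400)/(764/200) = 0.3643175/3.82 = 0.0954

F = 0.095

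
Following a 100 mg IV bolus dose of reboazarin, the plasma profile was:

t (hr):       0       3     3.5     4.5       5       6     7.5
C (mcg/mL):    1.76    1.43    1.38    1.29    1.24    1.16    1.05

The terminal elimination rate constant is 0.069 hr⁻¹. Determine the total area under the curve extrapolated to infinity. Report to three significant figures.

Trapezoidal AUC_0→7.5:
  [0→3]: (1.76+1.43)/2 × 3 = 4.785
  [3→3.5]: (1.43+1.38)/2 × 0.5 = 0.7025
  [3.5→4.5]: (1.38+1.29)/2 × 1 = 1.335
  [4.5→5]: (1.29+1.24)/2 × 0.5 = 0.6325
  [5→6]: (1.24+1.16)/2 × 1 = 1.2
  [6→7.5]: (1.16+1.05)/2 × 1.5 = 1.6575
  Sum = 10.3125 mcg/mL·hr
Extrapolated tail: C_last / k_e = 1.05 / 0.069 = 15.217
AUC_0→∞ = 10.3125 + 15.217 = 25.5295 mcg/mL·hr

AUC = 25.5 mcg/mL·hr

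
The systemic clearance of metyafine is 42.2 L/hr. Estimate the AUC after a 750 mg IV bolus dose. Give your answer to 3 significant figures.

AUC_0→∞ = Dose_iv / CL
        = 750 / 42.2 = 17.7725 mg/L·hr

AUC = 17.8 mg/L·hr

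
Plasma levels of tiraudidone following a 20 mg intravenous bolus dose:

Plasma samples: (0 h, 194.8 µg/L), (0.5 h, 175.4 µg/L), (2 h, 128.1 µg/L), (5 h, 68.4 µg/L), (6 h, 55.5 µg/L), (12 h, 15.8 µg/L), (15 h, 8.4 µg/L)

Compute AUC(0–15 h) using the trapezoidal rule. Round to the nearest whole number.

AUC = 927 µg/L·h

Trapezoidal AUC_0→15:
  [0→0.5]: (194.8+175.4)/2 × 0.5 = 92.55
  [0.5→2]: (175.4+128.1)/2 × 1.5 = 227.625
  [2→5]: (128.1+68.4)/2 × 3 = 294.75
  [5→6]: (68.4+55.5)/2 × 1 = 61.95
  [6→12]: (55.5+15.8)/2 × 6 = 213.9
  [12→15]: (15.8+8.4)/2 × 3 = 36.3
  Sum = 927.075 µg/L·h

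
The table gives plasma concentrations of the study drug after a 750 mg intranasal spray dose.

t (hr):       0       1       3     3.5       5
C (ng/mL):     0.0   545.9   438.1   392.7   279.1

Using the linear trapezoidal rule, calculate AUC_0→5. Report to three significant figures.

AUC = 1970 ng/mL·hr

Trapezoidal AUC_0→5:
  [0→1]: (0.0+545.9)/2 × 1 = 272.95
  [1→3]: (545.9+438.1)/2 × 2 = 984.0
  [3→3.5]: (438.1+392.7)/2 × 0.5 = 207.7
  [3.5→5]: (392.7+279.1)/2 × 1.5 = 503.85
  Sum = 1968.5 ng/mL·hr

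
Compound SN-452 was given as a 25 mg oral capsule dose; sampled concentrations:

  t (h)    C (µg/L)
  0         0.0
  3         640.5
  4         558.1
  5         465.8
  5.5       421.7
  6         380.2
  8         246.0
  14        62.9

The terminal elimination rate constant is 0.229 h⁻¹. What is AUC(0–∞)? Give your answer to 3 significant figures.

AUC = 4320 µg/L·h

Trapezoidal AUC_0→14:
  [0→3]: (0.0+640.5)/2 × 3 = 960.75
  [3→4]: (640.5+558.1)/2 × 1 = 599.3
  [4→5]: (558.1+465.8)/2 × 1 = 511.95
  [5→5.5]: (465.8+421.7)/2 × 0.5 = 221.875
  [5.5→6]: (421.7+380.2)/2 × 0.5 = 200.475
  [6→8]: (380.2+246.0)/2 × 2 = 626.2
  [8→14]: (246.0+62.9)/2 × 6 = 926.7
  Sum = 4047.25 µg/L·h
Extrapolated tail: C_last / k_e = 62.9 / 0.229 = 274.672
AUC_0→∞ = 4047.25 + 274.672 = 4321.922 µg/L·h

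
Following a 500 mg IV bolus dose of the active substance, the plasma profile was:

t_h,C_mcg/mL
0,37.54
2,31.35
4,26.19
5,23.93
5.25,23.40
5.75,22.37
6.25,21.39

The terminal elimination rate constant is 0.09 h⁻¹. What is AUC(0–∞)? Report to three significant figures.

Trapezoidal AUC_0→6.25:
  [0→2]: (37.54+31.35)/2 × 2 = 68.89
  [2→4]: (31.35+26.19)/2 × 2 = 57.54
  [4→5]: (26.19+23.93)/2 × 1 = 25.06
  [5→5.25]: (23.93+23.40)/2 × 0.25 = 5.91625
  [5.25→5.75]: (23.40+22.37)/2 × 0.5 = 11.4425
  [5.75→6.25]: (22.37+21.39)/2 × 0.5 = 10.94
  Sum = 179.78875 mcg/mL·h
Extrapolated tail: C_last / k_e = 21.39 / 0.09 = 237.667
AUC_0→∞ = 179.78875 + 237.667 = 417.45575 mcg/mL·h

AUC = 417 mcg/mL·h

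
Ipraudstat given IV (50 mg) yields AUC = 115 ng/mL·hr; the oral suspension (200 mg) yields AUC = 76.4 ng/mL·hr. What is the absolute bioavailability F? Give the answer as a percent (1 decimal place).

F = 16.6%

F = (AUC_ev / D_ev) / (AUC_iv / D_iv)
  = (76.4/200) / (115/50)
  = 0.382 / 2.3 = 0.1661
  = 16.61%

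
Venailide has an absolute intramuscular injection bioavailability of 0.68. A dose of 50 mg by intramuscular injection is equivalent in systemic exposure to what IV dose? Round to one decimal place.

D_iv = 34.0 mg

Systemic exposure from an extravascular dose = F × D_ev, so the equivalent IV dose is F × D_ev.
D_iv = F × D_ev = 0.68 × 50 = 34 mg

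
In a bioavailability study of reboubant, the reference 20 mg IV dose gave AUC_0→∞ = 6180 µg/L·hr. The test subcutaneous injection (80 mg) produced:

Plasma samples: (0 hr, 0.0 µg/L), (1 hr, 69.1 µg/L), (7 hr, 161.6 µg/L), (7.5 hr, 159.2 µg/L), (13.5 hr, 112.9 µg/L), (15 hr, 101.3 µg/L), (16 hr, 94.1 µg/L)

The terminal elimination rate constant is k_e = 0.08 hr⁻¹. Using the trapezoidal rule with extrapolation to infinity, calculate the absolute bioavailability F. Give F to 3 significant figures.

Trapezoidal AUC_0→16 (subcutaneous injection):
  [0→1]: (0.0+69.1)/2 × 1 = 34.55
  [1→7]: (69.1+161.6)/2 × 6 = 692.1
  [7→7.5]: (161.6+159.2)/2 × 0.5 = 80.2
  [7.5→13.5]: (159.2+112.9)/2 × 6 = 816.3
  [13.5→15]: (112.9+101.3)/2 × 1.5 = 160.65
  [15→16]: (101.3+94.1)/2 × 1 = 97.7
  Sum = 1881.5 µg/L·hr
Tail: C_last/k_e = 94.1/0.08 = 1176.250
AUC_0→∞ (subcutaneous injection) = 1881.5 + 1176.250 = 3057.75 µg/L·hr
F = (AUC_ev/D_ev)/(AUC_iv/D_iv) = (3057.75/80)/(6180/20) = 38.221875/309 = 0.1237

F = 0.124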